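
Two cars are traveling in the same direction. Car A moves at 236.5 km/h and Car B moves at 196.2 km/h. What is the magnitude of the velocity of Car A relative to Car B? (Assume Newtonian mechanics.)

v_rel = |v_A - v_B| = |236.5 - 196.2| = 40.3 km/h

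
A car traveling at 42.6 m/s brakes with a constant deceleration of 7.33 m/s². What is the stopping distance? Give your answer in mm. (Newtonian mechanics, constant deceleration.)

d = v₀² / (2a) = 42.6² / (2 × 7.33) = 1814.76 / 14.66 = 123.79 m
d = 123.79 m / 0.001 = 123800 mm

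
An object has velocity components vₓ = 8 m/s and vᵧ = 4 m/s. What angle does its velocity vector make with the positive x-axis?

θ = arctan(vᵧ/vₓ) = arctan(4/8) = 26.57°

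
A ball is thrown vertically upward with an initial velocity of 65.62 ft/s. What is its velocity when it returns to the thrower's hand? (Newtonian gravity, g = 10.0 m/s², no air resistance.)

By conservation of energy (no air resistance), the ball returns to the throw height with the same speed as launch, but directed downward.
|v_ground| = v₀ = 65.62 ft/s
v_ground = 65.62 ft/s (downward)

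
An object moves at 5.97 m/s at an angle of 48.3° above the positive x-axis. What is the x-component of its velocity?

vₓ = v cos(θ) = 5.97 × cos(48.3°) = 3.97 m/s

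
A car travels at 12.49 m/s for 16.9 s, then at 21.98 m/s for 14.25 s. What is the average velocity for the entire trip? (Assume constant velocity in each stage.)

d₁ = v₁t₁ = 12.49 × 16.9 = 211.081 m
d₂ = v₂t₂ = 21.98 × 14.25 = 313.215 m
d_total = 524.296 m, t_total = 31.15 s
v_avg = d_total/t_total = 524.296/31.15 = 16.83 m/s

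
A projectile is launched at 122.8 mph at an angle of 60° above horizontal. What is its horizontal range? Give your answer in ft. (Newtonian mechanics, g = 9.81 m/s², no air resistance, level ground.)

v₀ = 122.8 mph × 0.44704 = 54.8965 m/s
R = v₀² × sin(2θ) / g = 54.8965² × sin(2 × 60°) / 9.81 = 3013.63 × 0.866025 / 9.81 = 266.043 m
R = 266.043 m / 0.3048 = 872.8 ft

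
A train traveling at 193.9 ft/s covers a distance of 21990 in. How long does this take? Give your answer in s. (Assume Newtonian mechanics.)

d = 21990 in × 0.0254 = 558.546 m
v = 193.9 ft/s × 0.3048 = 59.1007 m/s
t = d / v = 558.546 / 59.1007 = 9.451 s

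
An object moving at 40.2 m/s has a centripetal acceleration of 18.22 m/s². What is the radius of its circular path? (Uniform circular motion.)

r = v²/a_c = 40.2²/18.22 = 88.7 m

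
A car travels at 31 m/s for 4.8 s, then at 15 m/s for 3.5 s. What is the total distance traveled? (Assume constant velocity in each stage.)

d₁ = v₁t₁ = 31 × 4.8 = 148.8 m
d₂ = v₂t₂ = 15 × 3.5 = 52.5 m
d_total = 148.8 + 52.5 = 201.3 m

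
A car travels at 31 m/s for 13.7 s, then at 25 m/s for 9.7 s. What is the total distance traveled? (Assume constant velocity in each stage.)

d₁ = v₁t₁ = 31 × 13.7 = 424.7 m
d₂ = v₂t₂ = 25 × 9.7 = 242.5 m
d_total = 424.7 + 242.5 = 667.2 m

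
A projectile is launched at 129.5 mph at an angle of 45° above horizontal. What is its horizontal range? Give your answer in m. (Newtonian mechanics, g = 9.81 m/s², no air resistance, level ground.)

v₀ = 129.5 mph × 0.44704 = 57.8917 m/s
R = v₀² × sin(2θ) / g = 57.8917² × sin(2 × 45°) / 9.81 = 3351.45 × 1.0 / 9.81 = 341.6 m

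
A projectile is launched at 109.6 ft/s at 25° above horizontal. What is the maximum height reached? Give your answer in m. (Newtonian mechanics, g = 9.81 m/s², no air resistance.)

v₀ = 109.6 ft/s × 0.3048 = 33.4061 m/s
H = v₀² × sin²(θ) / (2g) = 33.4061² × sin(25°)² / (2 × 9.81) = 1115.97 × 0.178606 / 19.62 = 10.16 m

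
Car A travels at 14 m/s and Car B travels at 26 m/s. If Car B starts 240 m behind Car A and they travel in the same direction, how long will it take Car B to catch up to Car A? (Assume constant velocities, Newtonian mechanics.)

Relative speed: v_rel = 26 - 14 = 12 m/s
Time to catch: t = d₀/v_rel = 240/12 = 20.0 s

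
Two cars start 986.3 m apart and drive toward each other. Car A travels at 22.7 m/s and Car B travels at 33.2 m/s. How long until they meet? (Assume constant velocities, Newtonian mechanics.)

Combined speed: v_combined = 22.7 + 33.2 = 55.9 m/s
Time to meet: t = d/v_combined = 986.3/55.9 = 17.64 s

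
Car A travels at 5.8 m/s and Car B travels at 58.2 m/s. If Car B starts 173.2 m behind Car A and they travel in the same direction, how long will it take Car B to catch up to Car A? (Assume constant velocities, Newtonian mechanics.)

Relative speed: v_rel = 58.2 - 5.8 = 52.4 m/s
Time to catch: t = d₀/v_rel = 173.2/52.4 = 3.31 s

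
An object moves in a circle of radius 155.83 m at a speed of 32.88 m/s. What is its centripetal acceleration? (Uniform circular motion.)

a_c = v²/r = 32.88²/155.83 = 1081.0944/155.83 = 6.94 m/s²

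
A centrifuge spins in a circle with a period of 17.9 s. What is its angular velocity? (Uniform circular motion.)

ω = 2π/T = 2π/17.9 = 0.351 rad/s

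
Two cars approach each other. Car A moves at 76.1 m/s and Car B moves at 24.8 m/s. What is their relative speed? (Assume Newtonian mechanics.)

v_rel = v_A + v_B = 76.1 + 24.8 = 100.9 m/s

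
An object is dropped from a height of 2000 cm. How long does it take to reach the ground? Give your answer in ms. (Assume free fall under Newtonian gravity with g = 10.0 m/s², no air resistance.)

h = 2000 cm × 0.01 = 20.0 m
t = √(2h/g) = √(2 × 20.0 / 10.0) = 2.0 s
t = 2.0 s / 0.001 = 2000 ms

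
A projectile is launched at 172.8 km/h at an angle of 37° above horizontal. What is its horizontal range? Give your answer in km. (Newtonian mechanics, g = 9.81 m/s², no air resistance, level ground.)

v₀ = 172.8 km/h × 0.2777777777777778 = 48.0 m/s
R = v₀² × sin(2θ) / g = 48.0² × sin(2 × 37°) / 9.81 = 2304.0 × 0.961262 / 9.81 = 225.764 m
R = 225.764 m / 1000.0 = 0.2258 km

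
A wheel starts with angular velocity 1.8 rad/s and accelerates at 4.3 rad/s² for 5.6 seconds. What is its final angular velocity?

ω = ω₀ + αt = 1.8 + 4.3 × 5.6 = 25.88 rad/s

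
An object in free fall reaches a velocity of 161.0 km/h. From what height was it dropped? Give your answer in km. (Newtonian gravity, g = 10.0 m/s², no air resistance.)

v = 161.0 km/h × 0.2777777777777778 = 44.7222 m/s
h = v² / (2g) = 44.7222² / (2 × 10.0) = 100.004 m
h = 100.004 m / 1000.0 = 0.1 km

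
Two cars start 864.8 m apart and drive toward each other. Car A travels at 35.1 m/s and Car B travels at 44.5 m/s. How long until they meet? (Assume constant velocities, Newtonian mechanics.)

Combined speed: v_combined = 35.1 + 44.5 = 79.6 m/s
Time to meet: t = d/v_combined = 864.8/79.6 = 10.86 s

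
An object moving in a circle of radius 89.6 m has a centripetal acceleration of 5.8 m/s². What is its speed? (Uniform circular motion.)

v = √(a_c × r) = √(5.8 × 89.6) = 22.8 m/s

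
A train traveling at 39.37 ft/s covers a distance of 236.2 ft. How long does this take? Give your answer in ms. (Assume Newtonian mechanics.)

d = 236.2 ft × 0.3048 = 71.9938 m
v = 39.37 ft/s × 0.3048 = 12.0 m/s
t = d / v = 71.9938 / 12.0 = 5.99948 s
t = 5.99948 s / 0.001 = 5999 ms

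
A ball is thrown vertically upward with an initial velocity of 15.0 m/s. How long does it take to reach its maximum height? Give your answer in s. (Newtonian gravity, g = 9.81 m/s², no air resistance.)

t_up = v₀ / g = 15.0 / 9.81 = 1.529 s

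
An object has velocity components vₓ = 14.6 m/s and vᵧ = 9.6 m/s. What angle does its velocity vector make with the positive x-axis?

θ = arctan(vᵧ/vₓ) = arctan(9.6/14.6) = 33.33°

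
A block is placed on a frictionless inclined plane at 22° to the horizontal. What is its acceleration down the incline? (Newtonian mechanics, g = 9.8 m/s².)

a = g sin(θ) = 9.8 × sin(22°) = 9.8 × 0.3746 = 3.67 m/s²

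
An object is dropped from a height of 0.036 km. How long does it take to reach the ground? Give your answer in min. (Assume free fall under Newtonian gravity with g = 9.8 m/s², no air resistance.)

h = 0.036 km × 1000.0 = 36.0 m
t = √(2h/g) = √(2 × 36.0 / 9.8) = 2.71052 s
t = 2.71052 s / 60.0 = 0.04518 min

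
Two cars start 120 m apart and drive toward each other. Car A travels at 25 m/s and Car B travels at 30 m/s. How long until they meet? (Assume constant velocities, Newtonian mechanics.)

Combined speed: v_combined = 25 + 30 = 55 m/s
Time to meet: t = d/v_combined = 120/55 = 2.18 s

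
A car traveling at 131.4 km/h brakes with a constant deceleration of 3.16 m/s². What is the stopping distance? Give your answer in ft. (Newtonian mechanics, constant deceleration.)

v₀ = 131.4 km/h × 0.2777777777777778 = 36.5 m/s
d = v₀² / (2a) = 36.5² / (2 × 3.16) = 1332.25 / 6.32 = 210.799 m
d = 210.799 m / 0.3048 = 691.6 ft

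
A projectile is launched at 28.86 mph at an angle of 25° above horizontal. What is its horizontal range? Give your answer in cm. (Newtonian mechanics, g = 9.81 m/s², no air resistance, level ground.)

v₀ = 28.86 mph × 0.44704 = 12.9016 m/s
R = v₀² × sin(2θ) / g = 12.9016² × sin(2 × 25°) / 9.81 = 166.451 × 0.766044 / 9.81 = 12.9978 m
R = 12.9978 m / 0.01 = 1300 cm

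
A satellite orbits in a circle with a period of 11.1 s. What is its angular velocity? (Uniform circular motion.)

ω = 2π/T = 2π/11.1 = 0.5661 rad/s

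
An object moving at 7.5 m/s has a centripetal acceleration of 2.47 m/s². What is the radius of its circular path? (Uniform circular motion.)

r = v²/a_c = 7.5²/2.47 = 22.77 m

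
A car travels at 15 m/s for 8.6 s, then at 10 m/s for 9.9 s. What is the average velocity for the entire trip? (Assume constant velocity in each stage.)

d₁ = v₁t₁ = 15 × 8.6 = 129.0 m
d₂ = v₂t₂ = 10 × 9.9 = 99.0 m
d_total = 228.0 m, t_total = 18.5 s
v_avg = d_total/t_total = 228.0/18.5 = 12.32 m/s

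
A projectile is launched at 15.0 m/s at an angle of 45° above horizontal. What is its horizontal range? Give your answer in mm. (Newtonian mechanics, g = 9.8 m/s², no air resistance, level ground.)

R = v₀² × sin(2θ) / g = 15.0² × sin(2 × 45°) / 9.8 = 225.0 × 1.0 / 9.8 = 22.9592 m
R = 22.9592 m / 0.001 = 22960 mm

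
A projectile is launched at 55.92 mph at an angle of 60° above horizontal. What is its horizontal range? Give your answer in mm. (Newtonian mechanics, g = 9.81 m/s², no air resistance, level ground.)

v₀ = 55.92 mph × 0.44704 = 24.9985 m/s
R = v₀² × sin(2θ) / g = 24.9985² × sin(2 × 60°) / 9.81 = 624.925 × 0.866025 / 9.81 = 55.1683 m
R = 55.1683 m / 0.001 = 55170 mm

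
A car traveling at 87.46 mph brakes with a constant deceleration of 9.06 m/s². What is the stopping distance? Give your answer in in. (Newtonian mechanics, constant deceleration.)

v₀ = 87.46 mph × 0.44704 = 39.0981 m/s
d = v₀² / (2a) = 39.0981² / (2 × 9.06) = 1528.66 / 18.12 = 84.3631 m
d = 84.3631 m / 0.0254 = 3321 in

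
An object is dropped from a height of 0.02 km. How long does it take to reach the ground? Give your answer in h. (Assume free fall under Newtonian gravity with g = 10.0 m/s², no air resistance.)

h = 0.02 km × 1000.0 = 20.0 m
t = √(2h/g) = √(2 × 20.0 / 10.0) = 2.0 s
t = 2.0 s / 3600.0 = 0.0005556 h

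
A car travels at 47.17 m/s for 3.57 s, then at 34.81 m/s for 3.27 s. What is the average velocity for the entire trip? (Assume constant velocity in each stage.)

d₁ = v₁t₁ = 47.17 × 3.57 = 168.3969 m
d₂ = v₂t₂ = 34.81 × 3.27 = 113.8287 m
d_total = 282.2256 m, t_total = 6.84 s
v_avg = d_total/t_total = 282.2256/6.84 = 41.26 m/s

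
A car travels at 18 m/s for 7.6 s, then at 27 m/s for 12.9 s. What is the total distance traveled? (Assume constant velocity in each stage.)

d₁ = v₁t₁ = 18 × 7.6 = 136.8 m
d₂ = v₂t₂ = 27 × 12.9 = 348.3 m
d_total = 136.8 + 348.3 = 485.1 m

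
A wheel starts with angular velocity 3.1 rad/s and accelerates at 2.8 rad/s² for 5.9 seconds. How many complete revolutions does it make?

θ = ω₀t + ½αt² = 3.1×5.9 + ½×2.8×5.9² = 67.024 rad
Total revolutions = θ/(2π) = 67.024/(2π) = 10.67
Complete revolutions = ⌊10.67⌋ = 10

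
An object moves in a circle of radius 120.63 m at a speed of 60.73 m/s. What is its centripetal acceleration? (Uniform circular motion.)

a_c = v²/r = 60.73²/120.63 = 3688.1329/120.63 = 30.57 m/s²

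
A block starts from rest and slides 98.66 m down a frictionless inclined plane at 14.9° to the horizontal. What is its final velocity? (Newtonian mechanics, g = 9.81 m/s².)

a = g sin(θ) = 9.81 × sin(14.9°) = 2.5225 m/s²
v = √(2ad) = √(2 × 2.5225 × 98.66) = 22.31 m/s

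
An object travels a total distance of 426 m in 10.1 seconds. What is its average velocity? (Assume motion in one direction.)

v_avg = Δd / Δt = 426 / 10.1 = 42.18 m/s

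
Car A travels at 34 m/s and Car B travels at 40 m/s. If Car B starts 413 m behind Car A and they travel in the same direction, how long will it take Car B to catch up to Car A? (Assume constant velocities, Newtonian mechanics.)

Relative speed: v_rel = 40 - 34 = 6 m/s
Time to catch: t = d₀/v_rel = 413/6 = 68.83 s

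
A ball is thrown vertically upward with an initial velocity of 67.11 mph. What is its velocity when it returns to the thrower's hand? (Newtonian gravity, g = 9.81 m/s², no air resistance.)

By conservation of energy (no air resistance), the ball returns to the throw height with the same speed as launch, but directed downward.
|v_ground| = v₀ = 67.11 mph
v_ground = 67.11 mph (downward)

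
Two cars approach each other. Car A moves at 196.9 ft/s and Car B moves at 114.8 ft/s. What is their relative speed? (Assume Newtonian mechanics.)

v_rel = v_A + v_B = 196.9 + 114.8 = 311.7 ft/s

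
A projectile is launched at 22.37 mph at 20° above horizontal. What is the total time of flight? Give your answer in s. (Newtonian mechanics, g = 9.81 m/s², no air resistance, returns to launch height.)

v₀ = 22.37 mph × 0.44704 = 10.0003 m/s
T = 2 × v₀ × sin(θ) / g = 2 × 10.0003 × sin(20°) / 9.81 = 2 × 10.0003 × 0.34202 / 9.81 = 0.6973 s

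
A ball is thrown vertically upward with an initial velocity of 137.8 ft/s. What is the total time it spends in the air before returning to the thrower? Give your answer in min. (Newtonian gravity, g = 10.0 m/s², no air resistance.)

v₀ = 137.8 ft/s × 0.3048 = 42.0014 m/s
t_total = 2 × v₀ / g = 2 × 42.0014 / 10.0 = 8.40028 s
t_total = 8.40028 s / 60.0 = 0.14 min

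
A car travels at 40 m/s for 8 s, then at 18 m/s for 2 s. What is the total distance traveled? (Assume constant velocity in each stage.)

d₁ = v₁t₁ = 40 × 8 = 320 m
d₂ = v₂t₂ = 18 × 2 = 36 m
d_total = 320 + 36 = 356 m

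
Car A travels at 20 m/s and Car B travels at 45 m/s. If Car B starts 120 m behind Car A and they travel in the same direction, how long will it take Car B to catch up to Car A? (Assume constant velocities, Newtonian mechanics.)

Relative speed: v_rel = 45 - 20 = 25 m/s
Time to catch: t = d₀/v_rel = 120/25 = 4.8 s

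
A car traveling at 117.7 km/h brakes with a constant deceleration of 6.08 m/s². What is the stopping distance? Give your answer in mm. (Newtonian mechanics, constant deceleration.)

v₀ = 117.7 km/h × 0.2777777777777778 = 32.69444 m/s
d = v₀² / (2a) = 32.69444² / (2 × 6.08) = 1068.926 / 12.16 = 87.9051 m
d = 87.9051 m / 0.001 = 87910 mm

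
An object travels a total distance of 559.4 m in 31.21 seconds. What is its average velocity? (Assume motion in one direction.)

v_avg = Δd / Δt = 559.4 / 31.21 = 17.92 m/s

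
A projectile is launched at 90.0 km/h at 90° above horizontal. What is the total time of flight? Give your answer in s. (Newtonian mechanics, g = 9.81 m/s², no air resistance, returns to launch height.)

v₀ = 90.0 km/h × 0.2777777777777778 = 25.0 m/s
T = 2 × v₀ × sin(θ) / g = 2 × 25.0 × sin(90°) / 9.81 = 2 × 25.0 × 1.0 / 9.81 = 5.097 s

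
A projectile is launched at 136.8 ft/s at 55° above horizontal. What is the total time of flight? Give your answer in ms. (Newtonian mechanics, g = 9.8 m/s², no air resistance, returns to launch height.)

v₀ = 136.8 ft/s × 0.3048 = 41.6966 m/s
T = 2 × v₀ × sin(θ) / g = 2 × 41.6966 × sin(55°) / 9.8 = 2 × 41.6966 × 0.819152 / 9.8 = 6.97058 s
T = 6.97058 s / 0.001 = 6971 ms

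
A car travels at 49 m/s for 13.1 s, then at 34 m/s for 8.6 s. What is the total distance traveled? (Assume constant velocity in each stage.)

d₁ = v₁t₁ = 49 × 13.1 = 641.9 m
d₂ = v₂t₂ = 34 × 8.6 = 292.4 m
d_total = 641.9 + 292.4 = 934.3 m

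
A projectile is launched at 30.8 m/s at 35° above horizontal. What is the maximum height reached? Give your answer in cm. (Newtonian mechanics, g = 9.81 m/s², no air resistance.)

H = v₀² × sin²(θ) / (2g) = 30.8² × sin(35°)² / (2 × 9.81) = 948.64 × 0.32899 / 19.62 = 15.9069 m
H = 15.9069 m / 0.01 = 1591 cm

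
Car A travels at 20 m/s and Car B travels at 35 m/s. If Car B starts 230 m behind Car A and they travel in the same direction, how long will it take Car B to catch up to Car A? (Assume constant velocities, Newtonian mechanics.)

Relative speed: v_rel = 35 - 20 = 15 m/s
Time to catch: t = d₀/v_rel = 230/15 = 15.33 s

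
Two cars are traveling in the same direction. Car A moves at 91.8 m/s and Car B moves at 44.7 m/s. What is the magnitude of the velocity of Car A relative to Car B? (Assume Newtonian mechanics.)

v_rel = |v_A - v_B| = |91.8 - 44.7| = 47.1 m/s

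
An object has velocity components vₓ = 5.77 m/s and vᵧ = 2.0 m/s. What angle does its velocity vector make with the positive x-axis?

θ = arctan(vᵧ/vₓ) = arctan(2.0/5.77) = 19.12°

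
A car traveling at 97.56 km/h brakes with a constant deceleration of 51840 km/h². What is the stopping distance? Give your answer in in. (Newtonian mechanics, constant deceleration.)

v₀ = 97.56 km/h × 0.2777777777777778 = 27.1 m/s
a = 51840 km/h² × 7.716049382716049e-05 = 4.0 m/s²
d = v₀² / (2a) = 27.1² / (2 × 4.0) = 734.41 / 8.0 = 91.8012 m
d = 91.8012 m / 0.0254 = 3614 in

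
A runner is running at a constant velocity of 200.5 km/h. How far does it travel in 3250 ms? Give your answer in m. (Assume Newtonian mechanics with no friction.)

v = 200.5 km/h × 0.2777777777777778 = 55.6944 m/s
t = 3250 ms × 0.001 = 3.25 s
d = v × t = 55.6944 × 3.25 = 181.0 m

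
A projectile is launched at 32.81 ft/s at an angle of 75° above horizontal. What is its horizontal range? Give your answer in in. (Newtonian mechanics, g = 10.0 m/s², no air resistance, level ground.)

v₀ = 32.81 ft/s × 0.3048 = 10.0005 m/s
R = v₀² × sin(2θ) / g = 10.0005² × sin(2 × 75°) / 10.0 = 100.01 × 0.5 / 10.0 = 5.0005 m
R = 5.0005 m / 0.0254 = 196.9 in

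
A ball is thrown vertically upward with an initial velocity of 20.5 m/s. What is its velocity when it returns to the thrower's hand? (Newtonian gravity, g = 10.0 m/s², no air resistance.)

By conservation of energy (no air resistance), the ball returns to the throw height with the same speed as launch, but directed downward.
|v_ground| = v₀ = 20.5 m/s
v_ground = 20.5 m/s (downward)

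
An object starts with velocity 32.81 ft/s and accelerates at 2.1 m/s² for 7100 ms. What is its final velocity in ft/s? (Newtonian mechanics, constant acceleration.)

v₀ = 32.81 ft/s × 0.3048 = 10.0005 m/s
t = 7100 ms × 0.001 = 7.1 s
v = v₀ + a × t = 10.0005 + 2.1 × 7.1 = 24.9105 m/s
v = 24.9105 m/s / 0.3048 = 81.73 ft/s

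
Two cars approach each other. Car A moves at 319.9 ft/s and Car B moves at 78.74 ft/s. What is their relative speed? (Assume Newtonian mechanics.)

v_rel = v_A + v_B = 319.9 + 78.74 = 398.64 ft/s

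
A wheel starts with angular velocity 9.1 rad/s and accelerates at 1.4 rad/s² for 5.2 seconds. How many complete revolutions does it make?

θ = ω₀t + ½αt² = 9.1×5.2 + ½×1.4×5.2² = 66.248 rad
Total revolutions = θ/(2π) = 66.248/(2π) = 10.54
Complete revolutions = ⌊10.54⌋ = 10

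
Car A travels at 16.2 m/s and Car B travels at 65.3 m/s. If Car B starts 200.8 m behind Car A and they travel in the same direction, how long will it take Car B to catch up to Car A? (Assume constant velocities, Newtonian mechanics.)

Relative speed: v_rel = 65.3 - 16.2 = 49.1 m/s
Time to catch: t = d₀/v_rel = 200.8/49.1 = 4.09 s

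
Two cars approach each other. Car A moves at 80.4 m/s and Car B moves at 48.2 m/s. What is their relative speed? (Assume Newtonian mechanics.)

v_rel = v_A + v_B = 80.4 + 48.2 = 128.6 m/s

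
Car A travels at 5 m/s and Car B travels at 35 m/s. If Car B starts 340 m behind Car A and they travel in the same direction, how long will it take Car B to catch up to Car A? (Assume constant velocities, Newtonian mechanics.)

Relative speed: v_rel = 35 - 5 = 30 m/s
Time to catch: t = d₀/v_rel = 340/30 = 11.33 s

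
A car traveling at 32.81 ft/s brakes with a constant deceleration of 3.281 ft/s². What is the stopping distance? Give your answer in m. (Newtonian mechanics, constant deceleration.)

v₀ = 32.81 ft/s × 0.3048 = 10.0005 m/s
a = 3.281 ft/s² × 0.3048 = 1.00005 m/s²
d = v₀² / (2a) = 10.0005² / (2 × 1.00005) = 100.01 / 2.0001 = 50.0 m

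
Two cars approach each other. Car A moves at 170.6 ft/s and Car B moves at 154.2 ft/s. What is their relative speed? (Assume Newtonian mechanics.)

v_rel = v_A + v_B = 170.6 + 154.2 = 324.8 ft/s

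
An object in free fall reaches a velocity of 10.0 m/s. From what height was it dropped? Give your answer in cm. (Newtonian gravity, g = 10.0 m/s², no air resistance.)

h = v² / (2g) = 10.0² / (2 × 10.0) = 5.0 m
h = 5.0 m / 0.01 = 500.0 cm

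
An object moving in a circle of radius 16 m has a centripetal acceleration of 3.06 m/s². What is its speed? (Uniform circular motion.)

v = √(a_c × r) = √(3.06 × 16) = 7.0 m/s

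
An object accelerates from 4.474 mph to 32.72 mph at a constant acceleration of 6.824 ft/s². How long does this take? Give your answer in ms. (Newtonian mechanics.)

v₀ = 4.474 mph × 0.44704 = 2.00006 m/s
v = 32.72 mph × 0.44704 = 14.6271 m/s
a = 6.824 ft/s² × 0.3048 = 2.07996 m/s²
t = (v - v₀) / a = (14.6271 - 2.00006) / 2.07996 = 6.07081 s
t = 6.07081 s / 0.001 = 6071 ms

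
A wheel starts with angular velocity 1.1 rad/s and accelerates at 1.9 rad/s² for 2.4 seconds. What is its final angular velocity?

ω = ω₀ + αt = 1.1 + 1.9 × 2.4 = 5.66 rad/s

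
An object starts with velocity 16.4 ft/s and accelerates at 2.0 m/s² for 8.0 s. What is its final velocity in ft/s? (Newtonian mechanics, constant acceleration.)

v₀ = 16.4 ft/s × 0.3048 = 4.99872 m/s
v = v₀ + a × t = 4.99872 + 2.0 × 8.0 = 20.9987 m/s
v = 20.9987 m/s / 0.3048 = 68.89 ft/s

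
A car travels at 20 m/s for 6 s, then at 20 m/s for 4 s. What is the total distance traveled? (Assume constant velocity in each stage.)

d₁ = v₁t₁ = 20 × 6 = 120 m
d₂ = v₂t₂ = 20 × 4 = 80 m
d_total = 120 + 80 = 200 m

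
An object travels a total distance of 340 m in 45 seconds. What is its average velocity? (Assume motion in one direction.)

v_avg = Δd / Δt = 340 / 45 = 7.56 m/s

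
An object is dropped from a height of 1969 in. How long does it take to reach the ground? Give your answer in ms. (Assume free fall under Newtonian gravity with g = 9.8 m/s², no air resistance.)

h = 1969 in × 0.0254 = 50.0126 m
t = √(2h/g) = √(2 × 50.0126 / 9.8) = 3.19479 s
t = 3.19479 s / 0.001 = 3195 ms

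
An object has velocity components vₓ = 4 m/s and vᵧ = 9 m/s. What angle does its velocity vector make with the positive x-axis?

θ = arctan(vᵧ/vₓ) = arctan(9/4) = 66.04°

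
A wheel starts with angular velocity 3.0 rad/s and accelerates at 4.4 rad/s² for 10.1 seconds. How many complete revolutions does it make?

θ = ω₀t + ½αt² = 3.0×10.1 + ½×4.4×10.1² = 254.722 rad
Total revolutions = θ/(2π) = 254.722/(2π) = 40.54
Complete revolutions = ⌊40.54⌋ = 40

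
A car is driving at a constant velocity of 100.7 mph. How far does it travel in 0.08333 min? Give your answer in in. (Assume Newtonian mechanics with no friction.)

v = 100.7 mph × 0.44704 = 45.0169 m/s
t = 0.08333 min × 60.0 = 4.9998 s
d = v × t = 45.0169 × 4.9998 = 225.075 m
d = 225.075 m / 0.0254 = 8861 in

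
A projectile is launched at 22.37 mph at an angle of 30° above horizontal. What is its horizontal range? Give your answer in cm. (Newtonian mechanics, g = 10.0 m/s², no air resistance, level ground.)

v₀ = 22.37 mph × 0.44704 = 10.0003 m/s
R = v₀² × sin(2θ) / g = 10.0003² × sin(2 × 30°) / 10.0 = 100.006 × 0.866025 / 10.0 = 8.66077 m
R = 8.66077 m / 0.01 = 866.1 cm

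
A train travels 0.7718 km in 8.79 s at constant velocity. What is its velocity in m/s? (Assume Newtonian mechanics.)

d = 0.7718 km × 1000.0 = 771.8 m
v = d / t = 771.8 / 8.79 = 87.8 m/s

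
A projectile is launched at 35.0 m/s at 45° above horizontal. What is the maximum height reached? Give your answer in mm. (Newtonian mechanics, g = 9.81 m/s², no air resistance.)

H = v₀² × sin²(θ) / (2g) = 35.0² × sin(45°)² / (2 × 9.81) = 1225.0 × 0.5 / 19.62 = 31.2181 m
H = 31.2181 m / 0.001 = 31220 mm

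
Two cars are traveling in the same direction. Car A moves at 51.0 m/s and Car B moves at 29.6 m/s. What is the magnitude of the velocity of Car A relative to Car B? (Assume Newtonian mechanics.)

v_rel = |v_A - v_B| = |51.0 - 29.6| = 21.4 m/s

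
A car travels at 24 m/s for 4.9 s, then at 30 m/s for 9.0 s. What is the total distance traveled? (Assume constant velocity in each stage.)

d₁ = v₁t₁ = 24 × 4.9 = 117.6 m
d₂ = v₂t₂ = 30 × 9.0 = 270.0 m
d_total = 117.6 + 270.0 = 387.6 m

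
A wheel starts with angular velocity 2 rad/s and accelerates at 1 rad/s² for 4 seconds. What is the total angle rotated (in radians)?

θ = ω₀t + ½αt² = 2×4 + ½×1×4² = 16.0 rad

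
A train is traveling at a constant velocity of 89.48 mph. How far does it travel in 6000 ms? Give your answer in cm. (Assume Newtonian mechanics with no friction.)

v = 89.48 mph × 0.44704 = 40.0011 m/s
t = 6000 ms × 0.001 = 6.0 s
d = v × t = 40.0011 × 6.0 = 240.007 m
d = 240.007 m / 0.01 = 24000 cm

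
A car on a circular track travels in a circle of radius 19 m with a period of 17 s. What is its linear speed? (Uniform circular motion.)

v = 2πr/T = 2π×19/17 = 7.02 m/s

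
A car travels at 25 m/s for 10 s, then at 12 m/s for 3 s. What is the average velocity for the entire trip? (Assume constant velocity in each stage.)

d₁ = v₁t₁ = 25 × 10 = 250 m
d₂ = v₂t₂ = 12 × 3 = 36 m
d_total = 286 m, t_total = 13 s
v_avg = d_total/t_total = 286/13 = 22.0 m/s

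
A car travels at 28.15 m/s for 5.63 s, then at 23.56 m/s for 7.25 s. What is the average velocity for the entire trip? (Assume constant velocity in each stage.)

d₁ = v₁t₁ = 28.15 × 5.63 = 158.4845 m
d₂ = v₂t₂ = 23.56 × 7.25 = 170.81 m
d_total = 329.2945 m, t_total = 12.88 s
v_avg = d_total/t_total = 329.2945/12.88 = 25.57 m/s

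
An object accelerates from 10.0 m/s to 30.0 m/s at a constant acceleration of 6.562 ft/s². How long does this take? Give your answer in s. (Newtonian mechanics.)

a = 6.562 ft/s² × 0.3048 = 2.0001 m/s²
t = (v - v₀) / a = (30.0 - 10.0) / 2.0001 = 10.0 s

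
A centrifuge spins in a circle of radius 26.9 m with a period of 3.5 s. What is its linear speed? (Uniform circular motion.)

v = 2πr/T = 2π×26.9/3.5 = 48.29 m/s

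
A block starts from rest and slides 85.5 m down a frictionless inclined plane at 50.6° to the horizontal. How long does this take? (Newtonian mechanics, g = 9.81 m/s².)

a = g sin(θ) = 9.81 × sin(50.6°) = 7.5805 m/s²
t = √(2d/a) = √(2 × 85.5 / 7.5805) = 4.75 s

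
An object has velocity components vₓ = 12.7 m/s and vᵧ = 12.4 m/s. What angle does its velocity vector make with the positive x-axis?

θ = arctan(vᵧ/vₓ) = arctan(12.4/12.7) = 44.32°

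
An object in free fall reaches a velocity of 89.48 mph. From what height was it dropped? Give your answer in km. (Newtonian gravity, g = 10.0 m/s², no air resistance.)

v = 89.48 mph × 0.44704 = 40.0011 m/s
h = v² / (2g) = 40.0011² / (2 × 10.0) = 80.0044 m
h = 80.0044 m / 1000.0 = 0.08 km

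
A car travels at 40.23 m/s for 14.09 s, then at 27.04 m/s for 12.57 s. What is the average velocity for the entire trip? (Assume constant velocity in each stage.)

d₁ = v₁t₁ = 40.23 × 14.09 = 566.8407 m
d₂ = v₂t₂ = 27.04 × 12.57 = 339.8928 m
d_total = 906.7335 m, t_total = 26.66 s
v_avg = d_total/t_total = 906.7335/26.66 = 34.01 m/s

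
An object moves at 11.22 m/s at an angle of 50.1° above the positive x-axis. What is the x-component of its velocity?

vₓ = v cos(θ) = 11.22 × cos(50.1°) = 7.2 m/s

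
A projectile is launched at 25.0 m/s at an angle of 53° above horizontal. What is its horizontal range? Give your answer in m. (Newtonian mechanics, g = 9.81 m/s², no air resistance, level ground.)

R = v₀² × sin(2θ) / g = 25.0² × sin(2 × 53°) / 9.81 = 625.0 × 0.961262 / 9.81 = 61.24 m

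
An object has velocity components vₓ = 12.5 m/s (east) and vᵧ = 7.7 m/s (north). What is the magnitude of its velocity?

|v| = √(vₓ² + vᵧ²) = √(12.5² + 7.7²) = √(215.54) = 14.68 m/s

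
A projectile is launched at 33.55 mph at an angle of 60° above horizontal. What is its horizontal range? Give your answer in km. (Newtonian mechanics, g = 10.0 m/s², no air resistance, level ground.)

v₀ = 33.55 mph × 0.44704 = 14.9982 m/s
R = v₀² × sin(2θ) / g = 14.9982² × sin(2 × 60°) / 10.0 = 224.946 × 0.866025 / 10.0 = 19.4809 m
R = 19.4809 m / 1000.0 = 0.01948 km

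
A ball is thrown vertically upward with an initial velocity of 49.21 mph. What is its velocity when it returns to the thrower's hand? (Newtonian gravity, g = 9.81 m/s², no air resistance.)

By conservation of energy (no air resistance), the ball returns to the throw height with the same speed as launch, but directed downward.
|v_ground| = v₀ = 49.21 mph
v_ground = 49.21 mph (downward)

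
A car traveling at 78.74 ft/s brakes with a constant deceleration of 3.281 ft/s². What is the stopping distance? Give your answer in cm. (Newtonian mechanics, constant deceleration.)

v₀ = 78.74 ft/s × 0.3048 = 24.0 m/s
a = 3.281 ft/s² × 0.3048 = 1.00005 m/s²
d = v₀² / (2a) = 24.0² / (2 × 1.00005) = 576.0 / 2.0001 = 287.986 m
d = 287.986 m / 0.01 = 28800 cm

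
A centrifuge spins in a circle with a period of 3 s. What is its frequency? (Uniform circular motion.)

f = 1/T = 1/3 = 0.3333 Hz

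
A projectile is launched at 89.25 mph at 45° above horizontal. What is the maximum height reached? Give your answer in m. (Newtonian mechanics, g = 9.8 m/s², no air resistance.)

v₀ = 89.25 mph × 0.44704 = 39.8983 m/s
H = v₀² × sin²(θ) / (2g) = 39.8983² × sin(45°)² / (2 × 9.8) = 1591.87 × 0.5 / 19.6 = 40.61 m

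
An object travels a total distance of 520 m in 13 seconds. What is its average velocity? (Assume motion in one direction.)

v_avg = Δd / Δt = 520 / 13 = 40.0 m/s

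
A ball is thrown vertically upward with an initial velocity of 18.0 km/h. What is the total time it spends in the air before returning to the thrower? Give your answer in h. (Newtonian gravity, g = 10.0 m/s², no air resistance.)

v₀ = 18.0 km/h × 0.2777777777777778 = 5.0 m/s
t_total = 2 × v₀ / g = 2 × 5.0 / 10.0 = 1.0 s
t_total = 1.0 s / 3600.0 = 0.0002778 h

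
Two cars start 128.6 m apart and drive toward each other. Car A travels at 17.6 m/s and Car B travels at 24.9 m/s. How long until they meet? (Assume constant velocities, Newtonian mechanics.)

Combined speed: v_combined = 17.6 + 24.9 = 42.5 m/s
Time to meet: t = d/v_combined = 128.6/42.5 = 3.03 s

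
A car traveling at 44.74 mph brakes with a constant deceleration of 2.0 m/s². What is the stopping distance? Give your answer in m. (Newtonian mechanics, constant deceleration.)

v₀ = 44.74 mph × 0.44704 = 20.0006 m/s
d = v₀² / (2a) = 20.0006² / (2 × 2.0) = 400.024 / 4.0 = 100.0 m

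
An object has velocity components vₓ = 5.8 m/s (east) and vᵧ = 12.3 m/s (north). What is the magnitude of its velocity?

|v| = √(vₓ² + vᵧ²) = √(5.8² + 12.3²) = √(184.93) = 13.6 m/s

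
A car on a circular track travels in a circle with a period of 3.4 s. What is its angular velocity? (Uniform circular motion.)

ω = 2π/T = 2π/3.4 = 1.848 rad/s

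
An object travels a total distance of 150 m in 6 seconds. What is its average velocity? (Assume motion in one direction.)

v_avg = Δd / Δt = 150 / 6 = 25.0 m/s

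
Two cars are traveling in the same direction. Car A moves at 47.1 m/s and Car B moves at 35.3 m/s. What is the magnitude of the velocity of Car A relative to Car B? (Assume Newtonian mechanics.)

v_rel = |v_A - v_B| = |47.1 - 35.3| = 11.8 m/s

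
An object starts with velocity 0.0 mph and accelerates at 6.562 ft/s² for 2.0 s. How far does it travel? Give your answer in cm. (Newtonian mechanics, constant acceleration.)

v₀ = 0.0 mph × 0.44704 = 0.0 m/s
a = 6.562 ft/s² × 0.3048 = 2.0001 m/s²
d = v₀ × t + ½ × a × t² = 0.0 × 2.0 + 0.5 × 2.0001 × 2.0² = 4.0002 m
d = 4.0002 m / 0.01 = 400.0 cm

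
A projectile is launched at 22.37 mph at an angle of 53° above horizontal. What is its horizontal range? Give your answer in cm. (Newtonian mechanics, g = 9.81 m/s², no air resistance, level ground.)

v₀ = 22.37 mph × 0.44704 = 10.0003 m/s
R = v₀² × sin(2θ) / g = 10.0003² × sin(2 × 53°) / 9.81 = 100.006 × 0.961262 / 9.81 = 9.79939 m
R = 9.79939 m / 0.01 = 979.9 cm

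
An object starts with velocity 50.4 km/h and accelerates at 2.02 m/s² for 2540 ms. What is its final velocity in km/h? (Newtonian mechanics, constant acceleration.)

v₀ = 50.4 km/h × 0.2777777777777778 = 14.0 m/s
t = 2540 ms × 0.001 = 2.54 s
v = v₀ + a × t = 14.0 + 2.02 × 2.54 = 19.1308 m/s
v = 19.1308 m/s / 0.2777777777777778 = 68.87 km/h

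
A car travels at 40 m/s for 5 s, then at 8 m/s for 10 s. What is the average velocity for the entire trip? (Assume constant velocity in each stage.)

d₁ = v₁t₁ = 40 × 5 = 200 m
d₂ = v₂t₂ = 8 × 10 = 80 m
d_total = 280 m, t_total = 15 s
v_avg = d_total/t_total = 280/15 = 18.67 m/s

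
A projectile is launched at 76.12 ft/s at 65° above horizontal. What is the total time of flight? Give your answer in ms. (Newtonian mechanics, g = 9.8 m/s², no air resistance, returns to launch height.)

v₀ = 76.12 ft/s × 0.3048 = 23.2014 m/s
T = 2 × v₀ × sin(θ) / g = 2 × 23.2014 × sin(65°) / 9.8 = 2 × 23.2014 × 0.906308 / 9.8 = 4.29135 s
T = 4.29135 s / 0.001 = 4291 ms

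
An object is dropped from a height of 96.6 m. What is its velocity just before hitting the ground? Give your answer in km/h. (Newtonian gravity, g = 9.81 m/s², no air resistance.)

v = √(2gh) = √(2 × 9.81 × 96.6) = 43.535 m/s
v = 43.535 m/s / 0.2777777777777778 = 156.7 km/h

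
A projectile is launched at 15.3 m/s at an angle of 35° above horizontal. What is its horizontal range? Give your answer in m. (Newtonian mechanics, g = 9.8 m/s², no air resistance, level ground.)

R = v₀² × sin(2θ) / g = 15.3² × sin(2 × 35°) / 9.8 = 234.09 × 0.939693 / 9.8 = 22.45 m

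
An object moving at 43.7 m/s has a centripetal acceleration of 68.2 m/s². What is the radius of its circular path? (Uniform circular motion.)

r = v²/a_c = 43.7²/68.2 = 28.0 m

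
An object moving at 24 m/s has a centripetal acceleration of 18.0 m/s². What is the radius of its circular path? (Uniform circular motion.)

r = v²/a_c = 24²/18.0 = 32.0 m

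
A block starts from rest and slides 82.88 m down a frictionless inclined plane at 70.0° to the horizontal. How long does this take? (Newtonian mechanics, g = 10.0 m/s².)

a = g sin(θ) = 10.0 × sin(70.0°) = 9.3969 m/s²
t = √(2d/a) = √(2 × 82.88 / 9.3969) = 4.2 s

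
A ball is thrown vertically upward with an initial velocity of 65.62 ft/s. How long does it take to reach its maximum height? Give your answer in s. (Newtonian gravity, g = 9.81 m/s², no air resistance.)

v₀ = 65.62 ft/s × 0.3048 = 20.001 m/s
t_up = v₀ / g = 20.001 / 9.81 = 2.039 s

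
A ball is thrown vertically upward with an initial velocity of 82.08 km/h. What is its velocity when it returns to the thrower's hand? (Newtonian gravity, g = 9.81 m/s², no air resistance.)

By conservation of energy (no air resistance), the ball returns to the throw height with the same speed as launch, but directed downward.
|v_ground| = v₀ = 82.08 km/h
v_ground = 82.08 km/h (downward)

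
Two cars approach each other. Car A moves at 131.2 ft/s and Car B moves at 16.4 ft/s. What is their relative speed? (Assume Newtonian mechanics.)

v_rel = v_A + v_B = 131.2 + 16.4 = 147.6 ft/s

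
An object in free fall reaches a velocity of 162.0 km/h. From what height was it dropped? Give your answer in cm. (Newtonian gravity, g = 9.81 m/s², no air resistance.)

v = 162.0 km/h × 0.2777777777777778 = 45.0 m/s
h = v² / (2g) = 45.0² / (2 × 9.81) = 103.211 m
h = 103.211 m / 0.01 = 10320 cm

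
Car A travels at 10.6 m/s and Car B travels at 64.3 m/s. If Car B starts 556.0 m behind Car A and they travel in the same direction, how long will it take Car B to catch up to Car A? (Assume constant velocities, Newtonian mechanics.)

Relative speed: v_rel = 64.3 - 10.6 = 53.7 m/s
Time to catch: t = d₀/v_rel = 556.0/53.7 = 10.35 s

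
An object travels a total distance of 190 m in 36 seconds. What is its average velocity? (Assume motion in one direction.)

v_avg = Δd / Δt = 190 / 36 = 5.28 m/s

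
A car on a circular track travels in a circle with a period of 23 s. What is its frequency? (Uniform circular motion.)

f = 1/T = 1/23 = 0.0435 Hz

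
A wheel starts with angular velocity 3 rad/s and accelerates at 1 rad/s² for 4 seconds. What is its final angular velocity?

ω = ω₀ + αt = 3 + 1 × 4 = 7 rad/s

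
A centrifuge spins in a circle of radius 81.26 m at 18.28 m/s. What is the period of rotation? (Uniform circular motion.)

T = 2πr/v = 2π×81.26/18.28 = 27.93 s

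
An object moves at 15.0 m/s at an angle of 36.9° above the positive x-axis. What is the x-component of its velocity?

vₓ = v cos(θ) = 15.0 × cos(36.9°) = 12.0 m/s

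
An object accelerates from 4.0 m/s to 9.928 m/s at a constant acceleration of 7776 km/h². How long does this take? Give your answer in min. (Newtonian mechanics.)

a = 7776 km/h² × 7.716049382716049e-05 = 0.6 m/s²
t = (v - v₀) / a = (9.928 - 4.0) / 0.6 = 9.88 s
t = 9.88 s / 60.0 = 0.1647 min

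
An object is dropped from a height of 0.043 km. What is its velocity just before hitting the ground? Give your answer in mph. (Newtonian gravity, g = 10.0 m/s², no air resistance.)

h = 0.043 km × 1000.0 = 43.0 m
v = √(2gh) = √(2 × 10.0 × 43.0) = 29.3258 m/s
v = 29.3258 m/s / 0.44704 = 65.6 mph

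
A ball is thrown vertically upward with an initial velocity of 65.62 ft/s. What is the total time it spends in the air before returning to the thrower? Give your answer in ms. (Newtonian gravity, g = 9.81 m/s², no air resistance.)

v₀ = 65.62 ft/s × 0.3048 = 20.001 m/s
t_total = 2 × v₀ / g = 2 × 20.001 / 9.81 = 4.07768 s
t_total = 4.07768 s / 0.001 = 4078 ms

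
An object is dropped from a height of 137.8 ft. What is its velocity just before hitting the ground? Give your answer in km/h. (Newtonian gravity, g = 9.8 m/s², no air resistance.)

h = 137.8 ft × 0.3048 = 42.0014 m
v = √(2gh) = √(2 × 9.8 × 42.0014) = 28.6919 m/s
v = 28.6919 m/s / 0.2777777777777778 = 103.3 km/h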